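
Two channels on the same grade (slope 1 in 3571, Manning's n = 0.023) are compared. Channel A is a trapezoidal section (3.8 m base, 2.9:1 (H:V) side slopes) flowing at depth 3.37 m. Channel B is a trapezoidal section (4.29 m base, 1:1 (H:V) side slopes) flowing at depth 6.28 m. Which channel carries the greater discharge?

Channel A: With bottom width b = 3.8 m and side slope z = 2.9: A = (b + zy)y = (3.8 + 2.9×3.37)×3.37 = 45.74 m²; P = b + 2y√(1+z²) = 3.8 + 2×3.37×3.068 = 24.48 m. Hydraulic radius R = A/P = 45.74/24.48 = 1.869 m. Q_A = (1/0.023)·45.74·1.869^(2/3)·√0.00028 = 50.49 m³/s.
Channel B: With bottom width b = 4.29 m and side slope z = 1: A = (b + zy)y = (4.29 + 1×6.28)×6.28 = 66.38 m²; P = b + 2y√(1+z²) = 4.29 + 2×6.28×1.414 = 22.05 m. Hydraulic radius R = A/P = 66.38/22.05 = 3.01 m. Q_B = (1/0.023)·66.38·3.01^(2/3)·√0.00028 = 100.7 m³/s.
Q_A = 50.49 m³/s vs Q_B = 100.7 m³/s, so channel B carries more.

channel B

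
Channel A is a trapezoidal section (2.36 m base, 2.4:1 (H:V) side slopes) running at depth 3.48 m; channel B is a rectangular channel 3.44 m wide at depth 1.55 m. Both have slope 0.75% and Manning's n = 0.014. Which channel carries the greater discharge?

channel A

Channel A: With bottom width b = 2.36 m and side slope z = 2.4: A = (b + zy)y = (2.36 + 2.4×3.48)×3.48 = 37.28 m²; P = b + 2y√(1+z²) = 2.36 + 2×3.48×2.6 = 20.46 m. Hydraulic radius R = A/P = 37.28/20.46 = 1.822 m. Q_A = (1/0.014)·37.28·1.822^(2/3)·√0.0075 = 344 m³/s.
Channel B: Flow area A = b·y = 3.44 × 1.55 = 5.332 m². Wetted perimeter P = b + 2y = 3.44 + 2×1.55 = 6.54 m. Hydraulic radius R = A/P = 5.332/6.54 = 0.8153 m. Q_B = (1/0.014)·5.332·0.8153^(2/3)·√0.0075 = 28.79 m³/s.
Q_A = 344 m³/s vs Q_B = 28.79 m³/s, so channel A carries more.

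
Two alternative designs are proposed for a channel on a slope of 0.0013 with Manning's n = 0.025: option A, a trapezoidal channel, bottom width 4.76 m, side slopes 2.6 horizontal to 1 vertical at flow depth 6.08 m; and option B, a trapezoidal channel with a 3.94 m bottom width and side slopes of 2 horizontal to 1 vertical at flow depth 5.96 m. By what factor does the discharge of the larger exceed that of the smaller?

1.36

Channel A: With bottom width b = 4.76 m and side slope z = 2.6: A = (b + zy)y = (4.76 + 2.6×6.08)×6.08 = 125.1 m²; P = b + 2y√(1+z²) = 4.76 + 2×6.08×2.786 = 38.63 m. Hydraulic radius R = A/P = 125.1/38.63 = 3.237 m. Q_A = (1/0.025)·125.1·3.237^(2/3)·√0.0013 = 394.7 m³/s.
Channel B: With bottom width b = 3.94 m and side slope z = 2: A = (b + zy)y = (3.94 + 2×5.96)×5.96 = 94.53 m²; P = b + 2y√(1+z²) = 3.94 + 2×5.96×2.236 = 30.59 m. Hydraulic radius R = A/P = 94.53/30.59 = 3.09 m. Q_B = (1/0.025)·94.53·3.09^(2/3)·√0.0013 = 289.2 m³/s.
The larger discharge is 394.7 m³/s and the smaller is 289.2 m³/s; the ratio is 1.36.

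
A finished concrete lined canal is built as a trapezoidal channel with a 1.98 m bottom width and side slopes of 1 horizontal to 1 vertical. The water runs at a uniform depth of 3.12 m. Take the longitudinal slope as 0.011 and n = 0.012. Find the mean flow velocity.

V = 11.3 m/s

With bottom width b = 1.98 m and side slope z = 1: A = (b + zy)y = (1.98 + 1×3.12)×3.12 = 15.91 m²; P = b + 2y√(1+z²) = 1.98 + 2×3.12×1.414 = 10.8 m.
Hydraulic radius R = A/P = 15.91/10.8 = 1.473 m.
From Manning's equation, V = (1/n) R^(2/3) S^(1/2) = (1/0.012) × 1.473^(2/3) × 0.011^(1/2) = 11.3 m/s.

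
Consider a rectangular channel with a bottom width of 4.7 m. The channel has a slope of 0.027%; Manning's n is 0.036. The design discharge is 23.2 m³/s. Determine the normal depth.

Manning's equation rearranged: A R^(2/3) = nQ / (1·√S) = 0.036 × 23.2 / (√0.00027) = 50.83.
At y = 8.74 m: A R^(2/3) = 61.95 — over.
At y = 5.43 m: A R^(2/3) = 35.49 — short.
At y = 7.36 m: A R^(2/3) = 50.83 — close enough.

y_n = 7.36 m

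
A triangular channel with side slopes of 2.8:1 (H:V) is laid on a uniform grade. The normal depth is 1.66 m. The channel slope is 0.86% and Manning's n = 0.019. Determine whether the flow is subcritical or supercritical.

For a triangular section with side slope z = 2.8: A = zy² = 2.8×1.66² = 7.716 m²; P = 2y√(1+z²) = 2×1.66×2.973 = 9.871 m.
Hydraulic radius R = A/P = 7.716/9.871 = 0.7816 m.
V = (1/n) R^(2/3) √S = (1/0.019) × 0.7816^(2/3) × √0.0086 = 4.142 m/s. Hydraulic depth D_h = A/T = 7.716/9.296 = 0.83 m.
Froude number Fr = V/√(g·D_h) = 4.142/√(9.81×0.83) = 1.45, which is greater than 1, so the flow is supercritical.

supercritical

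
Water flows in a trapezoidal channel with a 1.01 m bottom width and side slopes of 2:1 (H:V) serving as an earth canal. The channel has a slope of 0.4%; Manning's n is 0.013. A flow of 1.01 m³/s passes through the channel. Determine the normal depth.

y_n = 0.335 m

Manning's equation rearranged: A R^(2/3) = nQ / (1·√S) = 0.013 × 1.01 / (√0.004) = 0.2076.
Try y = 0.263 m: A R^(2/3) = 0.1311 — too small.
Try y = 0.409 m: A R^(2/3) = 0.3072 — too large.
Try y = 0.335 m: A R^(2/3) = 0.2078 — close enough.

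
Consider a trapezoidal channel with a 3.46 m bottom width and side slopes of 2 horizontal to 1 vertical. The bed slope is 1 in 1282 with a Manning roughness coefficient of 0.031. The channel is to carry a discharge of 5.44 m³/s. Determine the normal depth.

y_n = 1.2 m

Manning's equation rearranged: A R^(2/3) = nQ / (1·√S) = 0.031 × 5.44 / (√0.00078) = 6.038.
At y = 1.07 m: A R^(2/3) = 4.843 — too small.
At y = 1.51 m: A R^(2/3) = 9.509 — too large.
At y = 1.2 m: A R^(2/3) = 6.043 — ≈ 6.038.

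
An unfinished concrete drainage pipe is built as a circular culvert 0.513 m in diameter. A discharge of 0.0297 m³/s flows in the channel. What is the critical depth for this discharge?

y_c = 0.113 m

At critical depth, Q² T / (g A³) = 1, i.e. A³/T = Q²/g = 0.0297²/9.81 = 0.00008992.
At y = 0.0875 m: A³/T = 0.00003325 — low.
At y = 0.138 m: A³/T = 0.0001975 — high.
At y = 0.113 m: A³/T = 0.00009061 — close enough.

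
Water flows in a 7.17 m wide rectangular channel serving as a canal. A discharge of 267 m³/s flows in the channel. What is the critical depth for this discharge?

For a rectangular channel, critical depth y_c = (q²/g)^(1/3) where q = Q/b = 267/7.17 = 37.24 m²/s.
So y_c = (37.24²/9.81)^(1/3) = 5.21 m.

y_c = 5.21 m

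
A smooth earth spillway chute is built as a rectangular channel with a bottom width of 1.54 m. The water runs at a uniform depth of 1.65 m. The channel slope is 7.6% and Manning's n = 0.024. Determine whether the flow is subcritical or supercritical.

Flow area A = b·y = 1.54 × 1.65 = 2.541 m². Wetted perimeter P = b + 2y = 1.54 + 2×1.65 = 4.84 m.
Hydraulic radius R = A/P = 2.541/4.84 = 0.525 m.
V = (1/n) R^(2/3) √S = (1/0.024) × 0.525^(2/3) × √0.076 = 7.475 m/s. Hydraulic depth D_h = A/T = 2.541/1.54 = 1.65 m.
Froude number Fr = V/√(g·D_h) = 7.475/√(9.81×1.65) = 1.86, which is greater than 1, so the flow is supercritical.

supercritical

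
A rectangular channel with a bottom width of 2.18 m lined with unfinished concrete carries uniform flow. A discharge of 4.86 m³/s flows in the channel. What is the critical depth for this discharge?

y_c = 0.797 m

For a rectangular channel, critical depth y_c = (q²/g)^(1/3) where q = Q/b = 4.86/2.18 = 2.229 m²/s.
So y_c = (2.229²/9.81)^(1/3) = 0.797 m.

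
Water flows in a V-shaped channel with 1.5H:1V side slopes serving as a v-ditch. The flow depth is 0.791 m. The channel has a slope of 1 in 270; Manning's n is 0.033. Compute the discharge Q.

For a triangular section with side slope z = 1.5: A = zy² = 1.5×0.791² = 0.9385 m²; P = 2y√(1+z²) = 2×0.791×1.803 = 2.852 m.
Hydraulic radius R = A/P = 0.9385/2.852 = 0.3291 m.
Manning's equation: Q = (1/n) A R^(2/3) S^(1/2) = (1/0.033) × 0.9385 × 0.3291^(2/3) × 0.003704^(1/2) = 0.825 m³/s.

Q = 0.825 m³/s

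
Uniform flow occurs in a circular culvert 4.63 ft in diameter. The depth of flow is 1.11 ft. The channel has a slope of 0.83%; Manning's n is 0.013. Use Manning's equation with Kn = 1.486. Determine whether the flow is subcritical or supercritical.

supercritical

For a circular section of diameter D = 4.63 ft at depth y = 1.11 ft, the central angle is θ = 2 arccos(1 − 2y/D) = 2.047 rad. Then A = (D²/8)(θ − sin θ) = 3.102 ft² and P = Dθ/2 = 4.738 ft.
Hydraulic radius R = A/P = 3.102/4.738 = 0.6548 ft.
V = (1.486/n) R^(2/3) √S = (1.486/0.013) × 0.6548^(2/3) × √0.0083 = 7.853 ft/s. Hydraulic depth D_h = A/T = 3.102/3.953 = 0.7848 ft.
Froude number Fr = V/√(g·D_h) = 7.853/√(32.2×0.7848) = 1.56, which is greater than 1, so the flow is supercritical.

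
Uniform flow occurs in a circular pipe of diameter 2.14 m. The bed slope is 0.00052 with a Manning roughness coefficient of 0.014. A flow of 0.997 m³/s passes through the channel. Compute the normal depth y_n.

y_n = 0.742 m

Manning's equation rearranged: A R^(2/3) = nQ / (1·√S) = 0.014 × 0.997 / (√0.00052) = 0.6121.
At y = 0.629 m: A R^(2/3) = 0.4461 — low.
At y = 0.742 m: A R^(2/3) = 0.6123 — matches.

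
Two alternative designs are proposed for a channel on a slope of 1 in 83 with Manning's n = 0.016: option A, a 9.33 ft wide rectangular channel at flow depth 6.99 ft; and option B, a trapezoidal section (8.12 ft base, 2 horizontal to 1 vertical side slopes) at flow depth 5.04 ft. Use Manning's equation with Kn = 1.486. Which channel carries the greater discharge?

Channel A: Flow area A = b·y = 9.33 × 6.99 = 65.22 ft². Wetted perimeter P = b + 2y = 9.33 + 2×6.99 = 23.31 ft. Hydraulic radius R = A/P = 65.22/23.31 = 2.798 ft. Q_A = (1.486/0.016)·65.22·2.798^(2/3)·√0.01205 = 1320 ft³/s.
Channel B: With bottom width b = 8.12 ft and side slope z = 2: A = (b + zy)y = (8.12 + 2×5.04)×5.04 = 91.73 ft²; P = b + 2y√(1+z²) = 8.12 + 2×5.04×2.236 = 30.66 ft. Hydraulic radius R = A/P = 91.73/30.66 = 2.992 ft. Q_B = (1.486/0.016)·91.73·2.992^(2/3)·√0.01205 = 1942 ft³/s.
Q_A = 1320 ft³/s vs Q_B = 1942 ft³/s, so channel B carries more.

channel B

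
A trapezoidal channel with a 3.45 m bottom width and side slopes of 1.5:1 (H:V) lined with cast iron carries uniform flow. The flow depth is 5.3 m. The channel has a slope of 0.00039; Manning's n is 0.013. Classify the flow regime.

With bottom width b = 3.45 m and side slope z = 1.5: A = (b + zy)y = (3.45 + 1.5×5.3)×5.3 = 60.42 m²; P = b + 2y√(1+z²) = 3.45 + 2×5.3×1.803 = 22.56 m.
Hydraulic radius R = A/P = 60.42/22.56 = 2.678 m.
V = (1/n) R^(2/3) √S = (1/0.013) × 2.678^(2/3) × √0.00039 = 2.93 m/s. Hydraulic depth D_h = A/T = 60.42/19.35 = 3.122 m.
Froude number Fr = V/√(g·D_h) = 2.93/√(9.81×3.122) = 0.529, which is less than 1, so the flow is subcritical.

subcritical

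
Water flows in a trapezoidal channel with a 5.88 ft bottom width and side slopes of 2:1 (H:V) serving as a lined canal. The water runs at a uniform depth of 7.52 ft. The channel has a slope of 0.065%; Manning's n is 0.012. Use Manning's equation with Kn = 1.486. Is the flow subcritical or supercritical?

With bottom width b = 5.88 ft and side slope z = 2: A = (b + zy)y = (5.88 + 2×7.52)×7.52 = 157.3 ft²; P = b + 2y√(1+z²) = 5.88 + 2×7.52×2.236 = 39.51 ft.
Hydraulic radius R = A/P = 157.3/39.51 = 3.982 ft.
V = (1.486/n) R^(2/3) √S = (1.486/0.012) × 3.982^(2/3) × √0.00065 = 7.931 ft/s. Hydraulic depth D_h = A/T = 157.3/35.96 = 4.375 ft.
Froude number Fr = V/√(g·D_h) = 7.931/√(32.2×4.375) = 0.668, which is less than 1, so the flow is subcritical.

subcritical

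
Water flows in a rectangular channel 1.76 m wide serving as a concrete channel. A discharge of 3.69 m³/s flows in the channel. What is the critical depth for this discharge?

For a rectangular channel, critical depth y_c = (q²/g)^(1/3) where q = Q/b = 3.69/1.76 = 2.097 m²/s.
So y_c = (2.097²/9.81)^(1/3) = 0.765 m.

y_c = 0.765 m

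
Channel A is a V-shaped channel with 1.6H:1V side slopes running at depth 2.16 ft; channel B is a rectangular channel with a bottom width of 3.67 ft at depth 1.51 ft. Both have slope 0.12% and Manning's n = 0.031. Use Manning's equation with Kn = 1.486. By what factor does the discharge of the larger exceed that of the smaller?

1.44

Channel A: For a triangular section with side slope z = 1.6: A = zy² = 1.6×2.16² = 7.465 ft²; P = 2y√(1+z²) = 2×2.16×1.887 = 8.151 ft. Hydraulic radius R = A/P = 7.465/8.151 = 0.9158 ft. Q_A = (1.486/0.031)·7.465·0.9158^(2/3)·√0.0012 = 11.69 ft³/s.
Channel B: Flow area A = b·y = 3.67 × 1.51 = 5.542 ft². Wetted perimeter P = b + 2y = 3.67 + 2×1.51 = 6.69 ft. Hydraulic radius R = A/P = 5.542/6.69 = 0.8284 ft. Q_B = (1.486/0.031)·5.542·0.8284^(2/3)·√0.0012 = 8.116 ft³/s.
The larger discharge is 11.69 ft³/s and the smaller is 8.116 ft³/s; the ratio is 1.44.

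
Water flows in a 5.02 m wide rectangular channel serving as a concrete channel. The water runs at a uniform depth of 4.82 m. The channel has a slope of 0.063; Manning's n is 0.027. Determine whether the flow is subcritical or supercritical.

Flow area A = b·y = 5.02 × 4.82 = 24.2 m². Wetted perimeter P = b + 2y = 5.02 + 2×4.82 = 14.66 m.
Hydraulic radius R = A/P = 24.2/14.66 = 1.651 m.
V = (1/n) R^(2/3) √S = (1/0.027) × 1.651^(2/3) × √0.063 = 12.98 m/s. Hydraulic depth D_h = A/T = 24.2/5.02 = 4.82 m.
Froude number Fr = V/√(g·D_h) = 12.98/√(9.81×4.82) = 1.89, which is greater than 1, so the flow is supercritical.

supercritical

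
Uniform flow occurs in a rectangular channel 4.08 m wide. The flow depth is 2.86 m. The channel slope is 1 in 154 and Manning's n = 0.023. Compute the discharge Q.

Flow area A = b·y = 4.08 × 2.86 = 11.67 m². Wetted perimeter P = b + 2y = 4.08 + 2×2.86 = 9.8 m.
Hydraulic radius R = A/P = 11.67/9.8 = 1.191 m.
Manning's equation: Q = (1/n) A R^(2/3) S^(1/2) = (1/0.023) × 11.67 × 1.191^(2/3) × 0.006494^(1/2) = 45.9 m³/s.

Q = 45.9 m³/s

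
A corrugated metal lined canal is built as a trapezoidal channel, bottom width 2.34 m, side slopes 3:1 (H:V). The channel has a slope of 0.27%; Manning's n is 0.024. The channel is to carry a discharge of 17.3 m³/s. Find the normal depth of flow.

y_n = 1.4 m

Manning's equation rearranged: A R^(2/3) = nQ / (1·√S) = 0.024 × 17.3 / (√0.0027) = 7.991.
Trying y = 1.69 m: A R^(2/3) = 12.2 — high.
Trying y = 1.4 m: A R^(2/3) = 8.008 — close enough.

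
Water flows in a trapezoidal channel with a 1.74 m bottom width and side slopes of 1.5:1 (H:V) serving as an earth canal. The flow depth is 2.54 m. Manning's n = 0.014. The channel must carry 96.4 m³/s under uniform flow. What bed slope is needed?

S = 0.0065

With bottom width b = 1.74 m and side slope z = 1.5: A = (b + zy)y = (1.74 + 1.5×2.54)×2.54 = 14.1 m²; P = b + 2y√(1+z²) = 1.74 + 2×2.54×1.803 = 10.9 m.
Hydraulic radius R = A/P = 14.1/10.9 = 1.294 m.
From Manning's equation, S = [nQ / (1 A R^(2/3))]² = [0.014 × 96.4 / (1 × 14.1 × 1.294^(2/3))]² = 0.0065.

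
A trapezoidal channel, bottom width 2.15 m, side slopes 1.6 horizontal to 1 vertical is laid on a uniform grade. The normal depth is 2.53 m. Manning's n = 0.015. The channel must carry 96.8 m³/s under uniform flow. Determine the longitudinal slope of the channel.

S = 0.0058

With bottom width b = 2.15 m and side slope z = 1.6: A = (b + zy)y = (2.15 + 1.6×2.53)×2.53 = 15.68 m²; P = b + 2y√(1+z²) = 2.15 + 2×2.53×1.887 = 11.7 m.
Hydraulic radius R = A/P = 15.68/11.7 = 1.341 m.
From Manning's equation, S = [nQ / (1 A R^(2/3))]² = [0.015 × 96.8 / (1 × 15.68 × 1.341^(2/3))]² = 0.0058.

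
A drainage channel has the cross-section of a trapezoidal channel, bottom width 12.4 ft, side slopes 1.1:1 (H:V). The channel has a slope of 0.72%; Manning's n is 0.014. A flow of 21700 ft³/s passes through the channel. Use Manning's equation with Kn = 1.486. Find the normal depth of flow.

y_n = 17.8 ft

Manning's equation rearranged: A R^(2/3) = nQ / (1.486·√S) = 0.014 × 21700 / (1.486 × √0.0072) = 2409.
Trying y = 12.7 ft: A R^(2/3) = 1187 — too small.
Trying y = 20.5 ft: A R^(2/3) = 3274 — too large.
Trying y = 17.8 ft: A R^(2/3) = 2411 — matches.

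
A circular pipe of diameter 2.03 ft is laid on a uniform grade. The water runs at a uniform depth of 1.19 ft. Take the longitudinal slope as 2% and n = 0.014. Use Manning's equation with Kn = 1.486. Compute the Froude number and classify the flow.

For a circular section of diameter D = 2.03 ft at depth y = 1.19 ft, the central angle is θ = 2 arccos(1 − 2y/D) = 3.488 rad. Then A = (D²/8)(θ − sin θ) = 1.972 ft² and P = Dθ/2 = 3.54 ft.
Hydraulic radius R = A/P = 1.972/3.54 = 0.5569 ft.
V = (1.486/n) R^(2/3) √S = (1.486/0.014) × 0.5569^(2/3) × √0.02 = 10.16 ft/s. Hydraulic depth D_h = A/T = 1.972/2 = 0.9861 ft.
Froude number Fr = V/√(g·D_h) = 10.16/√(32.2×0.9861) = 1.8, which is greater than 1, so the flow is supercritical.

supercritical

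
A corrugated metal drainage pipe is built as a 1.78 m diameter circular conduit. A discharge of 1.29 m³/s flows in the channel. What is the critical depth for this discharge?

At critical depth, Q² T / (g A³) = 1, i.e. A³/T = Q²/g = 1.29²/9.81 = 0.1696.
Try y = 0.406 m: A³/T = 0.05223 — too small.
Try y = 0.655 m: A³/T = 0.3341 — too large.
Try y = 0.55 m: A³/T = 0.1701 — close enough.

y_c = 0.55 m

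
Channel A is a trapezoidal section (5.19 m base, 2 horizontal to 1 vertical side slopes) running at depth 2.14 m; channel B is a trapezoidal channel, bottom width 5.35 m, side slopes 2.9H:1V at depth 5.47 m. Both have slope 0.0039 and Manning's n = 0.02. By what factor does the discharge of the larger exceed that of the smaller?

9.6

Channel A: With bottom width b = 5.19 m and side slope z = 2: A = (b + zy)y = (5.19 + 2×2.14)×2.14 = 20.27 m²; P = b + 2y√(1+z²) = 5.19 + 2×2.14×2.236 = 14.76 m. Hydraulic radius R = A/P = 20.27/14.76 = 1.373 m. Q_A = (1/0.02)·20.27·1.373^(2/3)·√0.0039 = 78.17 m³/s.
Channel B: With bottom width b = 5.35 m and side slope z = 2.9: A = (b + zy)y = (5.35 + 2.9×5.47)×5.47 = 116 m²; P = b + 2y√(1+z²) = 5.35 + 2×5.47×3.068 = 38.91 m. Hydraulic radius R = A/P = 116/38.91 = 2.982 m. Q_B = (1/0.02)·116·2.982^(2/3)·√0.0039 = 750.7 m³/s.
The larger discharge is 750.7 m³/s and the smaller is 78.17 m³/s; the ratio is 9.6.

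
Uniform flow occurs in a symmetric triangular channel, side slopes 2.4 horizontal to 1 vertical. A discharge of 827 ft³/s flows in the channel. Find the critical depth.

y_c = 5.94 ft

At critical depth, Q² T / (g A³) = 1, i.e. A³/T = Q²/g = 827²/32.2 = 21240.
At y = 6.43 ft: A³/T = 31660 — over.
At y = 4.09 ft: A³/T = 3296 — short.
At y = 5.94 ft: A³/T = 21300 — matches.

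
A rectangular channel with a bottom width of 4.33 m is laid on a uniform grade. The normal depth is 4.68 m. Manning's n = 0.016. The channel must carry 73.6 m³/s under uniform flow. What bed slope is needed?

Flow area A = b·y = 4.33 × 4.68 = 20.26 m². Wetted perimeter P = b + 2y = 4.33 + 2×4.68 = 13.69 m.
Hydraulic radius R = A/P = 20.26/13.69 = 1.48 m.
From Manning's equation, S = [nQ / (1 A R^(2/3))]² = [0.016 × 73.6 / (1 × 20.26 × 1.48^(2/3))]² = 0.002.

S = 0.002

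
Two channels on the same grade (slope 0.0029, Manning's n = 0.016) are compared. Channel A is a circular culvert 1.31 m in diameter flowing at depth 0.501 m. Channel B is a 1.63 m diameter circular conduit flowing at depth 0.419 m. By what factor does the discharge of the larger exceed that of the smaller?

Channel A: For a circular section of diameter D = 1.31 m at depth y = 0.501 m, the central angle is θ = 2 arccos(1 − 2y/D) = 2.667 rad. Then A = (D²/8)(θ − sin θ) = 0.474 m² and P = Dθ/2 = 1.747 m. Hydraulic radius R = A/P = 0.474/1.747 = 0.2714 m. Q_A = (1/0.016)·0.474·0.2714^(2/3)·√0.0029 = 0.6688 m³/s.
Channel B: For a circular section of diameter D = 1.63 m at depth y = 0.419 m, the central angle is θ = 2 arccos(1 − 2y/D) = 2.127 rad. Then A = (D²/8)(θ − sin θ) = 0.4243 m² and P = Dθ/2 = 1.733 m. Hydraulic radius R = A/P = 0.4243/1.733 = 0.2448 m. Q_B = (1/0.016)·0.4243·0.2448^(2/3)·√0.0029 = 0.5587 m³/s.
The larger discharge is 0.6688 m³/s and the smaller is 0.5587 m³/s; the ratio is 1.2.

1.2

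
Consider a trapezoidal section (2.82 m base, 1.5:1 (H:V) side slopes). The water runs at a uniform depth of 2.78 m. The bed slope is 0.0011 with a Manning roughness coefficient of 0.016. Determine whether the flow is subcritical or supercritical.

With bottom width b = 2.82 m and side slope z = 1.5: A = (b + zy)y = (2.82 + 1.5×2.78)×2.78 = 19.43 m²; P = b + 2y√(1+z²) = 2.82 + 2×2.78×1.803 = 12.84 m.
Hydraulic radius R = A/P = 19.43/12.84 = 1.513 m.
V = (1/n) R^(2/3) √S = (1/0.016) × 1.513^(2/3) × √0.0011 = 2.732 m/s. Hydraulic depth D_h = A/T = 19.43/11.16 = 1.741 m.
Froude number Fr = V/√(g·D_h) = 2.732/√(9.81×1.741) = 0.661, which is less than 1, so the flow is subcritical.

subcritical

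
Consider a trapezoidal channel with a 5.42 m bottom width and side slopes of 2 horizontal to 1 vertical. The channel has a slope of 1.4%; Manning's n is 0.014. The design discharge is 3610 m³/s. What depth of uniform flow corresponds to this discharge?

Manning's equation rearranged: A R^(2/3) = nQ / (1·√S) = 0.014 × 3610 / (√0.014) = 427.1.
Try y = 9.62 m: A R^(2/3) = 684.1 — over.
Try y = 5.46 m: A R^(2/3) = 185.2 — short.
Try y = 7.87 m: A R^(2/3) = 426.6 — ≈ 427.1.

y_n = 7.87 m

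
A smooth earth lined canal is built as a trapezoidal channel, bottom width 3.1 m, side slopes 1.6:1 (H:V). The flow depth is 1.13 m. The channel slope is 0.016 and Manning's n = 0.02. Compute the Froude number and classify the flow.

With bottom width b = 3.1 m and side slope z = 1.6: A = (b + zy)y = (3.1 + 1.6×1.13)×1.13 = 5.546 m²; P = b + 2y√(1+z²) = 3.1 + 2×1.13×1.887 = 7.364 m.
Hydraulic radius R = A/P = 5.546/7.364 = 0.7531 m.
V = (1/n) R^(2/3) √S = (1/0.02) × 0.7531^(2/3) × √0.016 = 5.235 m/s. Hydraulic depth D_h = A/T = 5.546/6.716 = 0.8258 m.
Froude number Fr = V/√(g·D_h) = 5.235/√(9.81×0.8258) = 1.84, which is greater than 1, so the flow is supercritical.

supercritical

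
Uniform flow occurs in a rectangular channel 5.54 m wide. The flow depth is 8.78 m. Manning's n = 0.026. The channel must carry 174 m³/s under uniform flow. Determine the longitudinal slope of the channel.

S = 0.00321

Flow area A = b·y = 5.54 × 8.78 = 48.64 m². Wetted perimeter P = b + 2y = 5.54 + 2×8.78 = 23.1 m.
Hydraulic radius R = A/P = 48.64/23.1 = 2.106 m.
From Manning's equation, S = [nQ / (1 A R^(2/3))]² = [0.026 × 174 / (1 × 48.64 × 2.106^(2/3))]² = 0.00321.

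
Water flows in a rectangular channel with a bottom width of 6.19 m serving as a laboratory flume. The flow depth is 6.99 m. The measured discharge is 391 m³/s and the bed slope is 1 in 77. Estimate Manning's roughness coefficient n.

Flow area A = b·y = 6.19 × 6.99 = 43.27 m². Wetted perimeter P = b + 2y = 6.19 + 2×6.99 = 20.17 m.
Hydraulic radius R = A/P = 43.27/20.17 = 2.145 m.
Rearranging Manning's equation: n = (1/Q) A R^(2/3) S^(1/2) = (1/391) × 43.27 × 2.145^(2/3) × √0.01299 = 0.021.

n = 0.021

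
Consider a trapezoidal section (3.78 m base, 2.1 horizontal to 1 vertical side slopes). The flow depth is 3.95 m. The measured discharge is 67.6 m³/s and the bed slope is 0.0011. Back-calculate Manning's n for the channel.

n = 0.039

With bottom width b = 3.78 m and side slope z = 2.1: A = (b + zy)y = (3.78 + 2.1×3.95)×3.95 = 47.7 m²; P = b + 2y√(1+z²) = 3.78 + 2×3.95×2.326 = 22.15 m.
Hydraulic radius R = A/P = 47.7/22.15 = 2.153 m.
Rearranging Manning's equation: n = (1/Q) A R^(2/3) S^(1/2) = (1/67.6) × 47.7 × 2.153^(2/3) × √0.0011 = 0.039.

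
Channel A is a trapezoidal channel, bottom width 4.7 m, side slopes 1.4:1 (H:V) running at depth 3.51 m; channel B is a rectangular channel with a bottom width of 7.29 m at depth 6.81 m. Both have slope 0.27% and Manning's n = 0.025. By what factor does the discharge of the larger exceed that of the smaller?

Channel A: With bottom width b = 4.7 m and side slope z = 1.4: A = (b + zy)y = (4.7 + 1.4×3.51)×3.51 = 33.75 m²; P = b + 2y√(1+z²) = 4.7 + 2×3.51×1.72 = 16.78 m. Hydraulic radius R = A/P = 33.75/16.78 = 2.011 m. Q_A = (1/0.025)·33.75·2.011^(2/3)·√0.0027 = 111.8 m³/s.
Channel B: Flow area A = b·y = 7.29 × 6.81 = 49.64 m². Wetted perimeter P = b + 2y = 7.29 + 2×6.81 = 20.91 m. Hydraulic radius R = A/P = 49.64/20.91 = 2.374 m. Q_B = (1/0.025)·49.64·2.374^(2/3)·√0.0027 = 183.6 m³/s.
The larger discharge is 183.6 m³/s and the smaller is 111.8 m³/s; the ratio is 1.64.

1.64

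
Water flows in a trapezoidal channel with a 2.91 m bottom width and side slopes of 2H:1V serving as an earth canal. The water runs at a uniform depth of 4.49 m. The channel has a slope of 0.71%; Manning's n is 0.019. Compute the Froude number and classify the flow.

With bottom width b = 2.91 m and side slope z = 2: A = (b + zy)y = (2.91 + 2×4.49)×4.49 = 53.39 m²; P = b + 2y√(1+z²) = 2.91 + 2×4.49×2.236 = 22.99 m.
Hydraulic radius R = A/P = 53.39/22.99 = 2.322 m.
V = (1/n) R^(2/3) √S = (1/0.019) × 2.322^(2/3) × √0.0071 = 7.777 m/s. Hydraulic depth D_h = A/T = 53.39/20.87 = 2.558 m.
Froude number Fr = V/√(g·D_h) = 7.777/√(9.81×2.558) = 1.55, which is greater than 1, so the flow is supercritical.

supercritical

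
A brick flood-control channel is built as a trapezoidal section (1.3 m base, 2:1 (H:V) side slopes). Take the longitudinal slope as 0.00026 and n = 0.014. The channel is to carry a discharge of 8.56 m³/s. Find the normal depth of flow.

y_n = 1.7 m

Manning's equation rearranged: A R^(2/3) = nQ / (1·√S) = 0.014 × 8.56 / (√0.00026) = 7.432.
At y = 2.11 m: A R^(2/3) = 12.3 — over.
At y = 1.5 m: A R^(2/3) = 5.584 — short.
At y = 1.7 m: A R^(2/3) = 7.434 — matches.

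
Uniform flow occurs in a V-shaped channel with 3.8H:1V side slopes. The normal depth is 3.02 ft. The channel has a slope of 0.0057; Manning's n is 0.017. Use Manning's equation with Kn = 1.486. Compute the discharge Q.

Q = 294 ft³/s

For a triangular section with side slope z = 3.8: A = zy² = 3.8×3.02² = 34.66 ft²; P = 2y√(1+z²) = 2×3.02×3.929 = 23.73 ft.
Hydraulic radius R = A/P = 34.66/23.73 = 1.46 ft.
Manning's equation: Q = (1.486/n) A R^(2/3) S^(1/2) = (1.486/0.017) × 34.66 × 1.46^(2/3) × 0.0057^(1/2) = 294 ft³/s.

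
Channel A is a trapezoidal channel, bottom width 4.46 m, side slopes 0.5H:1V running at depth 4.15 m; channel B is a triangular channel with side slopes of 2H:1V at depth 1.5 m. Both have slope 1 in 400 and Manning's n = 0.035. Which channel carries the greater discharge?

Channel A: With bottom width b = 4.46 m and side slope z = 0.5: A = (b + zy)y = (4.46 + 0.5×4.15)×4.15 = 27.12 m²; P = b + 2y√(1+z²) = 4.46 + 2×4.15×1.118 = 13.74 m. Hydraulic radius R = A/P = 27.12/13.74 = 1.974 m. Q_A = (1/0.035)·27.12·1.974^(2/3)·√0.0025 = 60.96 m³/s.
Channel B: For a triangular section with side slope z = 2: A = zy² = 2×1.5² = 4.5 m²; P = 2y√(1+z²) = 2×1.5×2.236 = 6.708 m. Hydraulic radius R = A/P = 4.5/6.708 = 0.6708 m. Q_B = (1/0.035)·4.5·0.6708^(2/3)·√0.0025 = 4.926 m³/s.
Q_A = 60.96 m³/s vs Q_B = 4.926 m³/s, so channel A carries more.

channel A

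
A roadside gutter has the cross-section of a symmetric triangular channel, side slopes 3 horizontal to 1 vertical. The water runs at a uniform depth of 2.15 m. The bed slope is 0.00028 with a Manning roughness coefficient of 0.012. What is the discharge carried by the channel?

Q = 19.6 m³/s

For a triangular section with side slope z = 3: A = zy² = 3×2.15² = 13.87 m²; P = 2y√(1+z²) = 2×2.15×3.162 = 13.6 m.
Hydraulic radius R = A/P = 13.87/13.6 = 1.02 m.
Manning's equation: Q = (1/n) A R^(2/3) S^(1/2) = (1/0.012) × 13.87 × 1.02^(2/3) × 0.00028^(1/2) = 19.6 m³/s.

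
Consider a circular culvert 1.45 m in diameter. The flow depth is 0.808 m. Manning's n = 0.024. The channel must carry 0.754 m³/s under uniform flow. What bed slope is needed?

S = 0.0013

For a circular section of diameter D = 1.45 m at depth y = 0.808 m, the central angle is θ = 2 arccos(1 − 2y/D) = 3.371 rad. Then A = (D²/8)(θ − sin θ) = 0.9457 m² and P = Dθ/2 = 2.444 m.
Hydraulic radius R = A/P = 0.9457/2.444 = 0.387 m.
From Manning's equation, S = [nQ / (1 A R^(2/3))]² = [0.024 × 0.754 / (1 × 0.9457 × 0.387^(2/3))]² = 0.0013.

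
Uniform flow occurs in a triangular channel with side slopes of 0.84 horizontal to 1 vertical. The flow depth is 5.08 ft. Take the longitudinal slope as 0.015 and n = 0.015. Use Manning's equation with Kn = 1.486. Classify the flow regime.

supercritical

For a triangular section with side slope z = 0.84: A = zy² = 0.84×5.08² = 21.68 ft²; P = 2y√(1+z²) = 2×5.08×1.306 = 13.27 ft.
Hydraulic radius R = A/P = 21.68/13.27 = 1.634 ft.
V = (1.486/n) R^(2/3) √S = (1.486/0.015) × 1.634^(2/3) × √0.015 = 16.83 ft/s. Hydraulic depth D_h = A/T = 21.68/8.534 = 2.54 ft.
Froude number Fr = V/√(g·D_h) = 16.83/√(32.2×2.54) = 1.86, which is greater than 1, so the flow is supercritical.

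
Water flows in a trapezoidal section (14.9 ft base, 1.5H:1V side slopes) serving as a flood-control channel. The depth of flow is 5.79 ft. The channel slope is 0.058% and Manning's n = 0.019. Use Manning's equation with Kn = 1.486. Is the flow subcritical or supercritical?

subcritical

With bottom width b = 14.9 ft and side slope z = 1.5: A = (b + zy)y = (14.9 + 1.5×5.79)×5.79 = 136.6 ft²; P = b + 2y√(1+z²) = 14.9 + 2×5.79×1.803 = 35.78 ft.
Hydraulic radius R = A/P = 136.6/35.78 = 3.817 ft.
V = (1.486/n) R^(2/3) √S = (1.486/0.019) × 3.817^(2/3) × √0.00058 = 4.6 ft/s. Hydraulic depth D_h = A/T = 136.6/32.27 = 4.232 ft.
Froude number Fr = V/√(g·D_h) = 4.6/√(32.2×4.232) = 0.394, which is less than 1, so the flow is subcritical.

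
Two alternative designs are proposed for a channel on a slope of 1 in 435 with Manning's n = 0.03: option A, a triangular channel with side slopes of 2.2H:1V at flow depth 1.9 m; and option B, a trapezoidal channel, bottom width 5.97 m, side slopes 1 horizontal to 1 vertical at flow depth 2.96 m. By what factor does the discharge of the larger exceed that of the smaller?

Channel A: For a triangular section with side slope z = 2.2: A = zy² = 2.2×1.9² = 7.942 m²; P = 2y√(1+z²) = 2×1.9×2.417 = 9.183 m. Hydraulic radius R = A/P = 7.942/9.183 = 0.8648 m. Q_A = (1/0.03)·7.942·0.8648^(2/3)·√0.002299 = 11.52 m³/s.
Channel B: With bottom width b = 5.97 m and side slope z = 1: A = (b + zy)y = (5.97 + 1×2.96)×2.96 = 26.43 m²; P = b + 2y√(1+z²) = 5.97 + 2×2.96×1.414 = 14.34 m. Hydraulic radius R = A/P = 26.43/14.34 = 1.843 m. Q_B = (1/0.03)·26.43·1.843^(2/3)·√0.002299 = 63.5 m³/s.
The larger discharge is 63.5 m³/s and the smaller is 11.52 m³/s; the ratio is 5.51.

5.51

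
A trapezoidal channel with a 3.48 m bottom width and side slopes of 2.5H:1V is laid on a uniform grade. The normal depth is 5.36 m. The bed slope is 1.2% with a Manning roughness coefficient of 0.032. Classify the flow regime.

With bottom width b = 3.48 m and side slope z = 2.5: A = (b + zy)y = (3.48 + 2.5×5.36)×5.36 = 90.48 m²; P = b + 2y√(1+z²) = 3.48 + 2×5.36×2.693 = 32.34 m.
Hydraulic radius R = A/P = 90.48/32.34 = 2.797 m.
V = (1/n) R^(2/3) √S = (1/0.032) × 2.797^(2/3) × √0.012 = 6.796 m/s. Hydraulic depth D_h = A/T = 90.48/30.28 = 2.988 m.
Froude number Fr = V/√(g·D_h) = 6.796/√(9.81×2.988) = 1.26, which is greater than 1, so the flow is supercritical.

supercritical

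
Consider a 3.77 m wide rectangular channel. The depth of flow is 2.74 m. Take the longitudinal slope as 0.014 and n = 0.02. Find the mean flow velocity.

Flow area A = b·y = 3.77 × 2.74 = 10.33 m². Wetted perimeter P = b + 2y = 3.77 + 2×2.74 = 9.25 m.
Hydraulic radius R = A/P = 10.33/9.25 = 1.117 m.
From Manning's equation, V = (1/n) R^(2/3) S^(1/2) = (1/0.02) × 1.117^(2/3) × 0.014^(1/2) = 6.37 m/s.

V = 6.37 m/s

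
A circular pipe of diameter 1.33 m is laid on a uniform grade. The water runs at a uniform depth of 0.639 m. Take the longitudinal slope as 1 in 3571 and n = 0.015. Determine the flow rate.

Q = 0.347 m³/s

For a circular section of diameter D = 1.33 m at depth y = 0.639 m, the central angle is θ = 2 arccos(1 − 2y/D) = 3.063 rad. Then A = (D²/8)(θ − sin θ) = 0.6601 m² and P = Dθ/2 = 2.037 m.
Hydraulic radius R = A/P = 0.6601/2.037 = 0.324 m.
Manning's equation: Q = (1/n) A R^(2/3) S^(1/2) = (1/0.015) × 0.6601 × 0.324^(2/3) × 0.00028^(1/2) = 0.347 m³/s.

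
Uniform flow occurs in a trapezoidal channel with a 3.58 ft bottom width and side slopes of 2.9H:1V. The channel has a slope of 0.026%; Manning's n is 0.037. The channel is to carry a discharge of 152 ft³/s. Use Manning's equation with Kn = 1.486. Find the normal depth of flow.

y_n = 5.68 ft

Manning's equation rearranged: A R^(2/3) = nQ / (1.486·√S) = 0.037 × 152 / (1.486 × √0.00026) = 234.7.
At y = 4.9 ft: A R^(2/3) = 164.4 — short.
At y = 7.21 ft: A R^(2/3) = 421.8 — over.
At y = 5.68 ft: A R^(2/3) = 235 — ≈ 234.7.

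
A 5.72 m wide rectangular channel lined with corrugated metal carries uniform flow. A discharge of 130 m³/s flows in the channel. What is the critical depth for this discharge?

y_c = 3.75 m

For a rectangular channel, critical depth y_c = (q²/g)^(1/3) where q = Q/b = 130/5.72 = 22.73 m²/s.
So y_c = (22.73²/9.81)^(1/3) = 3.75 m.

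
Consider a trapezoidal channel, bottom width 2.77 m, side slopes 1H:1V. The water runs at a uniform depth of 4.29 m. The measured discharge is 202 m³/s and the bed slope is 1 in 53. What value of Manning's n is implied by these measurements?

With bottom width b = 2.77 m and side slope z = 1: A = (b + zy)y = (2.77 + 1×4.29)×4.29 = 30.29 m²; P = b + 2y√(1+z²) = 2.77 + 2×4.29×1.414 = 14.9 m.
Hydraulic radius R = A/P = 30.29/14.9 = 2.032 m.
Rearranging Manning's equation: n = (1/Q) A R^(2/3) S^(1/2) = (1/202) × 30.29 × 2.032^(2/3) × √0.01887 = 0.033.

n = 0.033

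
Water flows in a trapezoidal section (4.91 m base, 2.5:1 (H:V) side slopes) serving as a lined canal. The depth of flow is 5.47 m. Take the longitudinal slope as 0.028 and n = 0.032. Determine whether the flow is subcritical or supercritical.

supercritical

With bottom width b = 4.91 m and side slope z = 2.5: A = (b + zy)y = (4.91 + 2.5×5.47)×5.47 = 101.7 m²; P = b + 2y√(1+z²) = 4.91 + 2×5.47×2.693 = 34.37 m.
Hydraulic radius R = A/P = 101.7/34.37 = 2.958 m.
V = (1/n) R^(2/3) √S = (1/0.032) × 2.958^(2/3) × √0.028 = 10.78 m/s. Hydraulic depth D_h = A/T = 101.7/32.26 = 3.151 m.
Froude number Fr = V/√(g·D_h) = 10.78/√(9.81×3.151) = 1.94, which is greater than 1, so the flow is supercritical.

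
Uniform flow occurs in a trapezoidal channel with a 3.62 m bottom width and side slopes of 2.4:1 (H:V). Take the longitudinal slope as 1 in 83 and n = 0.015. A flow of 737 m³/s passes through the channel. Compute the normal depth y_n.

Manning's equation rearranged: A R^(2/3) = nQ / (1·√S) = 0.015 × 737 / (√0.01205) = 100.7.
At y = 3.45 m: A R^(2/3) = 63.07 — low.
At y = 4.23 m: A R^(2/3) = 100.7 — matches.

y_n = 4.23 m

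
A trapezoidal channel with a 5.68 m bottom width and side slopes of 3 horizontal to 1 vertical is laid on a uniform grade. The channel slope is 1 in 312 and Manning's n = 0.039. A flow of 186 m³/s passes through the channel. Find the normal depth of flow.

Manning's equation rearranged: A R^(2/3) = nQ / (1·√S) = 0.039 × 186 / (√0.003205) = 128.1.
Try y = 4.44 m: A R^(2/3) = 155.3 — high.
Try y = 3.57 m: A R^(2/3) = 95.06 — low.
Try y = 4.08 m: A R^(2/3) = 128.2 — matches.

y_n = 4.08 m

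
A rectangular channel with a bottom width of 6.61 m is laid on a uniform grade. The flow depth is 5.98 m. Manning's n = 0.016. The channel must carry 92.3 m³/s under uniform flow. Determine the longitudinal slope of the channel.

S = 0.00051

Flow area A = b·y = 6.61 × 5.98 = 39.53 m². Wetted perimeter P = b + 2y = 6.61 + 2×5.98 = 18.57 m.
Hydraulic radius R = A/P = 39.53/18.57 = 2.129 m.
From Manning's equation, S = [nQ / (1 A R^(2/3))]² = [0.016 × 92.3 / (1 × 39.53 × 2.129^(2/3))]² = 0.00051.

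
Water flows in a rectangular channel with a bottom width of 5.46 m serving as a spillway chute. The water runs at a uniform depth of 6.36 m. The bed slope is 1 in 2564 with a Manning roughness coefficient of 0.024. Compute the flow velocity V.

Flow area A = b·y = 5.46 × 6.36 = 34.73 m². Wetted perimeter P = b + 2y = 5.46 + 2×6.36 = 18.18 m.
Hydraulic radius R = A/P = 34.73/18.18 = 1.91 m.
From Manning's equation, V = (1/n) R^(2/3) S^(1/2) = (1/0.024) × 1.91^(2/3) × 0.00039^(1/2) = 1.27 m/s.

V = 1.27 m/s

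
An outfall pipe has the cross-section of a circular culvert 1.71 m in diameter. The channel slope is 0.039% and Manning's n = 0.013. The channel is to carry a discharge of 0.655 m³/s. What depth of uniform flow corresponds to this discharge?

y_n = 0.677 m

Manning's equation rearranged: A R^(2/3) = nQ / (1·√S) = 0.013 × 0.655 / (√0.00039) = 0.4312.
Try y = 0.865 m: A R^(2/3) = 0.6646 — too large.
Try y = 0.677 m: A R^(2/3) = 0.431 — matches.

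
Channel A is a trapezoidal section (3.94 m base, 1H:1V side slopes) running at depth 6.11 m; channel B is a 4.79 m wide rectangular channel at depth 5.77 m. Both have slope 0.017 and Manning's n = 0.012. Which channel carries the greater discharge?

Channel A: With bottom width b = 3.94 m and side slope z = 1: A = (b + zy)y = (3.94 + 1×6.11)×6.11 = 61.41 m²; P = b + 2y√(1+z²) = 3.94 + 2×6.11×1.414 = 21.22 m. Hydraulic radius R = A/P = 61.41/21.22 = 2.894 m. Q_A = (1/0.012)·61.41·2.894^(2/3)·√0.017 = 1355 m³/s.
Channel B: Flow area A = b·y = 4.79 × 5.77 = 27.64 m². Wetted perimeter P = b + 2y = 4.79 + 2×5.77 = 16.33 m. Hydraulic radius R = A/P = 27.64/16.33 = 1.692 m. Q_B = (1/0.012)·27.64·1.692^(2/3)·√0.017 = 426.5 m³/s.
Q_A = 1355 m³/s vs Q_B = 426.5 m³/s, so channel A carries more.

channel A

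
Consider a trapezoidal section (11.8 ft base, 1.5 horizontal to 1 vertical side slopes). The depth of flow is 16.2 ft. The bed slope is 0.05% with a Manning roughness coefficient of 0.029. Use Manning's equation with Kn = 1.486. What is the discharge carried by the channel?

With bottom width b = 11.8 ft and side slope z = 1.5: A = (b + zy)y = (11.8 + 1.5×16.2)×16.2 = 584.8 ft²; P = b + 2y√(1+z²) = 11.8 + 2×16.2×1.803 = 70.21 ft.
Hydraulic radius R = A/P = 584.8/70.21 = 8.33 ft.
Manning's equation: Q = (1.486/n) A R^(2/3) S^(1/2) = (1.486/0.029) × 584.8 × 8.33^(2/3) × 0.0005^(1/2) = 2750 ft³/s.

Q = 2750 ft³/s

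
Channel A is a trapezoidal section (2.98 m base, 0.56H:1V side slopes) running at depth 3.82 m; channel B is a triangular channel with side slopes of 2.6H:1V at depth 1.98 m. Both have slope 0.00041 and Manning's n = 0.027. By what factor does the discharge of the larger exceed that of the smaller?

Channel A: With bottom width b = 2.98 m and side slope z = 0.56: A = (b + zy)y = (2.98 + 0.56×3.82)×3.82 = 19.56 m²; P = b + 2y√(1+z²) = 2.98 + 2×3.82×1.146 = 11.74 m. Hydraulic radius R = A/P = 19.56/11.74 = 1.666 m. Q_A = (1/0.027)·19.56·1.666^(2/3)·√0.00041 = 20.61 m³/s.
Channel B: For a triangular section with side slope z = 2.6: A = zy² = 2.6×1.98² = 10.19 m²; P = 2y√(1+z²) = 2×1.98×2.786 = 11.03 m. Hydraulic radius R = A/P = 10.19/11.03 = 0.924 m. Q_B = (1/0.027)·10.19·0.924^(2/3)·√0.00041 = 7.252 m³/s.
The larger discharge is 20.61 m³/s and the smaller is 7.252 m³/s; the ratio is 2.84.

2.84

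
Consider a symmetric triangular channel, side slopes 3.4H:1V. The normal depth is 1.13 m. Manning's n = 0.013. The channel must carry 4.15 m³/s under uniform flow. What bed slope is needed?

For a triangular section with side slope z = 3.4: A = zy² = 3.4×1.13² = 4.341 m²; P = 2y√(1+z²) = 2×1.13×3.544 = 8.009 m.
Hydraulic radius R = A/P = 4.341/8.009 = 0.542 m.
From Manning's equation, S = [nQ / (1 A R^(2/3))]² = [0.013 × 4.15 / (1 × 4.341 × 0.542^(2/3))]² = 0.000349.

S = 0.000349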